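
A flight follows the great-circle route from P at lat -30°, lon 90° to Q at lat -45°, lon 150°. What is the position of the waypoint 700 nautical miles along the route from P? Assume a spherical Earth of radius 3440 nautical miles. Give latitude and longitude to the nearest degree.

≈ lat -36°, lon 102°

Write both endpoints as unit vectors p₁, p₂ with components (cos φ cos λ, cos φ sin λ, sin φ).
The central angle between the endpoints is δ = arccos(p₁·p₂) ≈ 0.850 rad (48.7°). The total great-circle distance is δ·R ≈ 0.850 × 3440 ≈ 2925 nmi, so the target fraction is f = 700/2925 ≈ 0.239.
Interpolate at f ≈ 0.239 with slerp weights a = sin((1−f)δ)/sin δ ≈ 0.802, b = sin(fδ)/sin δ ≈ 0.269.
p = a·p₁ + b·p₂ ≈ (-0.165, 0.790, -0.591); φ = arcsin(p_z) ≈ -36.24°, λ = atan2(p_y, p_x) ≈ 101.78°.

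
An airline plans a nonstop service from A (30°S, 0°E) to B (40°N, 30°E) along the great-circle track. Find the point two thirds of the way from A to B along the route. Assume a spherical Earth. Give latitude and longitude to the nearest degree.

The haversine formula gives a central angle δ ≈ 1.315 rad (75.3°) between the endpoints.
Interpolate at f = 2/3 with slerp weights a = sin((1−f)δ)/sin δ ≈ 0.439, b = sin(fδ)/sin δ ≈ 0.794.
p = a·p₁ + b·p₂ ≈ (0.907, 0.304, 0.291); φ = arcsin(p_z) ≈ 16.94°, λ = atan2(p_y, p_x) ≈ 18.55°.

≈ (17°N, 19°E)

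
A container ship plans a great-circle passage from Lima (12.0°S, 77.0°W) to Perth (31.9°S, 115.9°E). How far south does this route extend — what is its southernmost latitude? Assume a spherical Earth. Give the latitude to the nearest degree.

≈ 75°S

The great circle lies in the plane with unit normal n̂ = (p₁ × p₂)/|p₁ × p₂|.
Here n̂_z ≈ -0.259; the vertex latitude is φ_max = arccos|n̂_z| ≈ 75.0°.
Check via Clairaut: cos φ_max = |cos φ₁| · sin C = cos(12.0°)·sin(164.6°) ≈ 0.259, again giving ≈ 75.0°.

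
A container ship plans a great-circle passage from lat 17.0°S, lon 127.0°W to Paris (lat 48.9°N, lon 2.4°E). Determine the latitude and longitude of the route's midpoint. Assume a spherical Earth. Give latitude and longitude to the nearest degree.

≈ lat 32°N, lon 84°W

From cos δ = sin φ₁ sin φ₂ + cos φ₁ cos φ₂ cos Δλ, the central angle is δ ≈ 2.239 rad (128.3°).
Interpolate at f = 1/2 with slerp weights a = sin((1−f)δ)/sin δ ≈ 1.146, b = sin(fδ)/sin δ ≈ 1.146.
p = a·p₁ + b·p₂ ≈ (0.093, -0.844, 0.529); φ = arcsin(p_z) ≈ 31.91°, λ = atan2(p_y, p_x) ≈ -83.70°.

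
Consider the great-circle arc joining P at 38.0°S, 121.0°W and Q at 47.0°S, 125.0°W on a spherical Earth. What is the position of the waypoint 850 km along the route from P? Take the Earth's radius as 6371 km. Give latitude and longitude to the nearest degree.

≈ 45°S, 124°W

Write both endpoints as unit vectors p₁, p₂ with components (cos φ cos λ, cos φ sin λ, sin φ).
The central angle between the endpoints is δ = arccos(p₁·p₂) ≈ 0.165 rad (9.5°). The total great-circle distance is δ·R ≈ 0.165 × 6371 ≈ 1053 km, so the target fraction is f = 850/1053 ≈ 0.807.
Interpolate at f ≈ 0.807 with slerp weights a = sin((1−f)δ)/sin δ ≈ 0.193, b = sin(fδ)/sin δ ≈ 0.809.
p = a·p₁ + b·p₂ ≈ (-0.395, -0.582, -0.711); φ = arcsin(p_z) ≈ -45.28°, λ = atan2(p_y, p_x) ≈ -124.13°.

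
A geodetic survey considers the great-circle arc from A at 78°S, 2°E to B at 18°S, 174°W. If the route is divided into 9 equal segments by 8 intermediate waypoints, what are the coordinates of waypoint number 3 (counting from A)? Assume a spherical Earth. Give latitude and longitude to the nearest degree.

Convert each endpoint to a unit vector on the sphere (x = cos φ cos λ, y = cos φ sin λ, z = sin φ).
The central angle between the endpoints is δ = arccos(p₁·p₂) ≈ 1.466 rad (84.0°).
Interpolate at f = 3/9 with slerp weights a = sin((1−f)δ)/sin δ ≈ 0.833, b = sin(fδ)/sin δ ≈ 0.472.
p = a·p₁ + b·p₂ ≈ (-0.273, -0.041, -0.961); φ = arcsin(p_z) ≈ -73.96°, λ = atan2(p_y, p_x) ≈ -171.49°.

≈ 74°S, 171°W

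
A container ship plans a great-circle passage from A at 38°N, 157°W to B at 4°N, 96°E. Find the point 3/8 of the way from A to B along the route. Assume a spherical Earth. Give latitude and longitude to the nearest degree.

≈ 37°N, 155°E

Write both endpoints as unit vectors p₁, p₂ with components (cos φ cos λ, cos φ sin λ, sin φ).
The central angle between the endpoints is δ = arccos(p₁·p₂) ≈ 1.759 rad (100.8°).
Interpolate at f = 3/8 with slerp weights a = sin((1−f)δ)/sin δ ≈ 0.907, b = sin(fδ)/sin δ ≈ 0.624.
p = a·p₁ + b·p₂ ≈ (-0.723, 0.340, 0.602); φ = arcsin(p_z) ≈ 37.00°, λ = atan2(p_y, p_x) ≈ 154.83°.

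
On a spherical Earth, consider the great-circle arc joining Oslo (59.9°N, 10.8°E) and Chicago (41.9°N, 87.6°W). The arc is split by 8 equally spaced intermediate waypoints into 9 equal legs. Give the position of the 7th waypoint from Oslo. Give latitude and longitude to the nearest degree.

From cos δ = sin φ₁ sin φ₂ + cos φ₁ cos φ₂ cos Δλ, the central angle is δ ≈ 1.020 rad (58.4°).
Interpolate at f = 7/9 with slerp weights a = sin((1−f)δ)/sin δ ≈ 0.264, b = sin(fδ)/sin δ ≈ 0.836.
p = a·p₁ + b·p₂ ≈ (0.156, -0.597, 0.787); φ = arcsin(p_z) ≈ 51.88°, λ = atan2(p_y, p_x) ≈ -75.36°.

≈ (52°N, 75°W)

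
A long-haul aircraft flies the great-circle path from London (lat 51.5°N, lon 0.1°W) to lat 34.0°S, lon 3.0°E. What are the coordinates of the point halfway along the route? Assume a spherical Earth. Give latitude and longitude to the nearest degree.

≈ lat 9°N, lon 2°E

Convert each endpoint to a unit vector on the sphere (x = cos φ cos λ, y = cos φ sin λ, z = sin φ).
The central angle between the endpoints is δ = arccos(p₁·p₂) ≈ 1.493 rad (85.5°).
Interpolate at f = 1/2 with slerp weights a = sin((1−f)δ)/sin δ ≈ 0.681, b = sin(fδ)/sin δ ≈ 0.681.
p = a·p₁ + b·p₂ ≈ (0.988, 0.029, 0.152); φ = arcsin(p_z) ≈ 8.75°, λ = atan2(p_y, p_x) ≈ 1.67°.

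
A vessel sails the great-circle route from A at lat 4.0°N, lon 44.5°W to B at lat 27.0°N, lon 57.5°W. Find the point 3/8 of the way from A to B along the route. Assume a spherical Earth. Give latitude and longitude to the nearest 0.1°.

From cos δ = sin φ₁ sin φ₂ + cos φ₁ cos φ₂ cos Δλ, the central angle is δ ≈ 0.456 rad (26.1°).
Interpolate at f = 3/8 with slerp weights a = sin((1−f)δ)/sin δ ≈ 0.638, b = sin(fδ)/sin δ ≈ 0.386.
p = a·p₁ + b·p₂ ≈ (0.639, -0.737, 0.220); φ = arcsin(p_z) ≈ 12.71°, λ = atan2(p_y, p_x) ≈ -49.05°.

≈ lat 12.7°N, lon 49.1°W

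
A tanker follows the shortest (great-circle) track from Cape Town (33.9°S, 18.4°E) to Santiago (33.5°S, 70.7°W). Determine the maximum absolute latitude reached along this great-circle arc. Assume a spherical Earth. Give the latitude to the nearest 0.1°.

≈ 43.1°S

The great circle lies in the plane with unit normal n̂ = (p₁ × p₂)/|p₁ × p₂|.
Here n̂_z ≈ -0.730; the vertex latitude is φ_max = arccos|n̂_z| ≈ 43.1°.
Check via Clairaut: cos φ_max = |cos φ₁| · sin C = cos(33.9°)·sin(118.4°) ≈ 0.730, again giving ≈ 43.1°.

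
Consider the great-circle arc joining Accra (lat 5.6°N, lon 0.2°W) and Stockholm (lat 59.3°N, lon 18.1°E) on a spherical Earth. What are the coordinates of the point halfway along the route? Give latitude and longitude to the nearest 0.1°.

The haversine formula gives a central angle δ ≈ 0.969 rad (55.5°) between the endpoints.
Interpolate at f = 1/2 with slerp weights a = sin((1−f)δ)/sin δ ≈ 0.565, b = sin(fδ)/sin δ ≈ 0.565.
p = a·p₁ + b·p₂ ≈ (0.836, 0.088, 0.541); φ = arcsin(p_z) ≈ 32.75°, λ = atan2(p_y, p_x) ≈ 5.98°.

≈ lat 32.7°N, lon 6.0°E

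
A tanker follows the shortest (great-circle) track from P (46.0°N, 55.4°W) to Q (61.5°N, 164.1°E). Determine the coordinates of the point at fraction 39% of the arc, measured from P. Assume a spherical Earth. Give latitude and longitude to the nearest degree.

≈ (69°N, 80°W)

Convert each endpoint to a unit vector on the sphere (x = cos φ cos λ, y = cos φ sin λ, z = sin φ).
The central angle between the endpoints is δ = arccos(p₁·p₂) ≈ 1.185 rad (67.9°).
Interpolate at f = 0.39 with slerp weights a = sin((1−f)δ)/sin δ ≈ 0.714, b = sin(fδ)/sin δ ≈ 0.481.
p = a·p₁ + b·p₂ ≈ (0.061, -0.345, 0.937); φ = arcsin(p_z) ≈ 69.47°, λ = atan2(p_y, p_x) ≈ -80.02°.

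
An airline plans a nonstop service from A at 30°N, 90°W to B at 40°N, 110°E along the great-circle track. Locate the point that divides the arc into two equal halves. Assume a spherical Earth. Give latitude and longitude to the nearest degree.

≈ 75°N, 151°W

Convert each endpoint to a unit vector on the sphere (x = cos φ cos λ, y = cos φ sin λ, z = sin φ).
The central angle between the endpoints is δ = arccos(p₁·p₂) ≈ 1.878 rad (107.6°).
Interpolate at f = 1/2 with slerp weights a = sin((1−f)δ)/sin δ ≈ 0.846, b = sin(fδ)/sin δ ≈ 0.846.
p = a·p₁ + b·p₂ ≈ (-0.222, -0.124, 0.967); φ = arcsin(p_z) ≈ 75.29°, λ = atan2(p_y, p_x) ≈ -150.84°.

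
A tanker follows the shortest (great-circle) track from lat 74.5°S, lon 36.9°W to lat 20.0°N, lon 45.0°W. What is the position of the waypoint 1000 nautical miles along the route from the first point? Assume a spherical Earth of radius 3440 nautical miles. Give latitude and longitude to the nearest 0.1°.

The haversine formula gives a central angle δ ≈ 1.652 rad (94.6°) between the endpoints. The total great-circle distance is δ·R ≈ 1.652 × 3440 ≈ 5682 nmi, so the target fraction is f = 1000/5682 ≈ 0.176.
Interpolate at f ≈ 0.176 with slerp weights a = sin((1−f)δ)/sin δ ≈ 0.981, b = sin(fδ)/sin δ ≈ 0.288.
p = a·p₁ + b·p₂ ≈ (0.401, -0.349, -0.847); φ = arcsin(p_z) ≈ -57.92°, λ = atan2(p_y, p_x) ≈ -41.01°.

≈ lat 57.9°S, lon 41.0°W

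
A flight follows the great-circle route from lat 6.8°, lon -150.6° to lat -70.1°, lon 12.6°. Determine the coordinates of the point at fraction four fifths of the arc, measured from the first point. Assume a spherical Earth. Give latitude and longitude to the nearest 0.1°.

≈ lat -82.5°, lon -94.1°

Write both endpoints as unit vectors p₁, p₂ with components (cos φ cos λ, cos φ sin λ, sin φ).
The central angle between the endpoints is δ = arccos(p₁·p₂) ≈ 2.021 rad (115.8°).
Interpolate at f = 4/5 with slerp weights a = sin((1−f)δ)/sin δ ≈ 0.437, b = sin(fδ)/sin δ ≈ 1.109.
p = a·p₁ + b·p₂ ≈ (-0.009, -0.130, -0.991); φ = arcsin(p_z) ≈ -82.48°, λ = atan2(p_y, p_x) ≈ -94.06°.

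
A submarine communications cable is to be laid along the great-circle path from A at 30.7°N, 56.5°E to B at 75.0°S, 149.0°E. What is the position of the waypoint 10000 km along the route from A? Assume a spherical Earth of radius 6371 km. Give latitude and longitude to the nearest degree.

Convert each endpoint to a unit vector on the sphere (x = cos φ cos λ, y = cos φ sin λ, z = sin φ).
The central angle between the endpoints is δ = arccos(p₁·p₂) ≈ 2.098 rad (120.2°). The total great-circle distance is δ·R ≈ 2.098 × 6371 ≈ 13364 km, so the target fraction is f = 10000/13364 ≈ 0.748.
Interpolate at f ≈ 0.748 with slerp weights a = sin((1−f)δ)/sin δ ≈ 0.583, b = sin(fδ)/sin δ ≈ 1.157.
p = a·p₁ + b·p₂ ≈ (0.020, 0.572, -0.820); φ = arcsin(p_z) ≈ -55.07°, λ = atan2(p_y, p_x) ≈ 88.00°.

≈ 55°S, 88°E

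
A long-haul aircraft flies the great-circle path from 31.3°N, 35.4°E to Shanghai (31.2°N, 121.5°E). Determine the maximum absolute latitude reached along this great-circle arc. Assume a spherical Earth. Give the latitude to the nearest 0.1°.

≈ 39.7°N

The great circle lies in the plane with unit normal n̂ = (p₁ × p₂)/|p₁ × p₂|.
Here n̂_z ≈ +0.769; the vertex latitude is φ_max = arccos|n̂_z| ≈ 39.7°.
Check via Clairaut: cos φ_max = |cos φ₁| · sin C = cos(31.3°)·sin(64.2°) ≈ 0.769, again giving ≈ 39.7°.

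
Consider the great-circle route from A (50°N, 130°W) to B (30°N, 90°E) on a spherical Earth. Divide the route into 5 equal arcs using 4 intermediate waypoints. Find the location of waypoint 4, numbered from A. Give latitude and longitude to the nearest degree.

≈ (46°N, 101°E)

Write both endpoints as unit vectors p₁, p₂ with components (cos φ cos λ, cos φ sin λ, sin φ).
The central angle between the endpoints is δ = arccos(p₁·p₂) ≈ 1.614 rad (92.5°).
Interpolate at f = 4/5 with slerp weights a = sin((1−f)δ)/sin δ ≈ 0.318, b = sin(fδ)/sin δ ≈ 0.962.
p = a·p₁ + b·p₂ ≈ (-0.131, 0.677, 0.724); φ = arcsin(p_z) ≈ 46.41°, λ = atan2(p_y, p_x) ≈ 100.97°.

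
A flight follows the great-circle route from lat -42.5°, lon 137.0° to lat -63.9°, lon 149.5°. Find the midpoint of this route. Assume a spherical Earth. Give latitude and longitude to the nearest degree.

≈ lat -53°, lon 142°

Write both endpoints as unit vectors p₁, p₂ with components (cos φ cos λ, cos φ sin λ, sin φ).
The central angle between the endpoints is δ = arccos(p₁·p₂) ≈ 0.394 rad (22.6°).
Interpolate at f = 1/2 with slerp weights a = sin((1−f)δ)/sin δ ≈ 0.510, b = sin(fδ)/sin δ ≈ 0.510.
p = a·p₁ + b·p₂ ≈ (-0.468, 0.370, -0.802); φ = arcsin(p_z) ≈ -53.35°, λ = atan2(p_y, p_x) ≈ 141.67°.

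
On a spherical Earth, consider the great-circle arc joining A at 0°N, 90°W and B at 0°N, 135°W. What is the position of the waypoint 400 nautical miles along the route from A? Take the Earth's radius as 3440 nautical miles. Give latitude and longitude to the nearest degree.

From cos δ = sin φ₁ sin φ₂ + cos φ₁ cos φ₂ cos Δλ, the central angle is δ ≈ 0.785 rad (45.0°). The total great-circle distance is δ·R ≈ 0.785 × 3440 ≈ 2702 nmi, so the target fraction is f = 400/2702 ≈ 0.148.
Interpolate at f ≈ 0.148 with slerp weights a = sin((1−f)δ)/sin δ ≈ 0.877, b = sin(fδ)/sin δ ≈ 0.164.
p = a·p₁ + b·p₂ ≈ (-0.116, -0.993, 0.000); φ = arcsin(p_z) ≈ 0.00°, λ = atan2(p_y, p_x) ≈ -96.66°.

≈ 0°N, 97°W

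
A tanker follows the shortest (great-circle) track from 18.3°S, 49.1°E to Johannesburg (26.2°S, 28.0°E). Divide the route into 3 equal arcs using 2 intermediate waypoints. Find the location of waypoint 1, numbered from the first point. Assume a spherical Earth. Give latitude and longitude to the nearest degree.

≈ 21°S, 42°E

Convert each endpoint to a unit vector on the sphere (x = cos φ cos λ, y = cos φ sin λ, z = sin φ).
The central angle between the endpoints is δ = arccos(p₁·p₂) ≈ 0.367 rad (21.0°).
Interpolate at f = 1/3 with slerp weights a = sin((1−f)δ)/sin δ ≈ 0.675, b = sin(fδ)/sin δ ≈ 0.340.
p = a·p₁ + b·p₂ ≈ (0.689, 0.628, -0.362); φ = arcsin(p_z) ≈ -21.23°, λ = atan2(p_y, p_x) ≈ 42.33°.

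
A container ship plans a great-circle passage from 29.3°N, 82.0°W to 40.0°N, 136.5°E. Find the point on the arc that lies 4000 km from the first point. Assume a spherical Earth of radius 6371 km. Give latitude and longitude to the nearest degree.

Write both endpoints as unit vectors p₁, p₂ with components (cos φ cos λ, cos φ sin λ, sin φ).
The central angle between the endpoints is δ = arccos(p₁·p₂) ≈ 1.781 rad (102.0°). The total great-circle distance is δ·R ≈ 1.781 × 6371 ≈ 11344 km, so the target fraction is f = 4000/11344 ≈ 0.353.
Interpolate at f ≈ 0.353 with slerp weights a = sin((1−f)δ)/sin δ ≈ 0.934, b = sin(fδ)/sin δ ≈ 0.601.
p = a·p₁ + b·p₂ ≈ (-0.220, -0.490, 0.843); φ = arcsin(p_z) ≈ 57.49°, λ = atan2(p_y, p_x) ≈ -114.20°.

≈ 57°N, 114°W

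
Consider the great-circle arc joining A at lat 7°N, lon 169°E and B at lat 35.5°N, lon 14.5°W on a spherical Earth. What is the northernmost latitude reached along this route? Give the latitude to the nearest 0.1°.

≈ 85.8°N

The great circle lies in the plane with unit normal n̂ = (p₁ × p₂)/|p₁ × p₂|.
Here n̂_z ≈ +0.073; the vertex latitude is φ_max = arccos|n̂_z| ≈ 85.8°.
Check via Clairaut: cos φ_max = |cos φ₁| · sin C = cos(7.0°)·sin(4.2°) ≈ 0.073, again giving ≈ 85.8°.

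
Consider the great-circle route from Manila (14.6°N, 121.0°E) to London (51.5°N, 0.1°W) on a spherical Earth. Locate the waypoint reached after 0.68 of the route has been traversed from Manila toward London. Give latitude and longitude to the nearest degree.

≈ (58°N, 54°E)

Convert each endpoint to a unit vector on the sphere (x = cos φ cos λ, y = cos φ sin λ, z = sin φ).
The central angle between the endpoints is δ = arccos(p₁·p₂) ≈ 1.685 rad (96.5°).
Interpolate at f = 0.68 with slerp weights a = sin((1−f)δ)/sin δ ≈ 0.517, b = sin(fδ)/sin δ ≈ 0.917.
p = a·p₁ + b·p₂ ≈ (0.313, 0.428, 0.848); φ = arcsin(p_z) ≈ 57.99°, λ = atan2(p_y, p_x) ≈ 53.78°.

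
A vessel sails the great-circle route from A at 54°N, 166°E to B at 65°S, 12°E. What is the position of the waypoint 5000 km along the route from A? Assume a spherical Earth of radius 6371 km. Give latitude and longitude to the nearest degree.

≈ 15°N, 138°E

Write both endpoints as unit vectors p₁, p₂ with components (cos φ cos λ, cos φ sin λ, sin φ).
The central angle between the endpoints is δ = arccos(p₁·p₂) ≈ 2.846 rad (163.0°). The total great-circle distance is δ·R ≈ 2.846 × 6371 ≈ 18129 km, so the target fraction is f = 5000/18129 ≈ 0.276.
Interpolate at f ≈ 0.276 with slerp weights a = sin((1−f)δ)/sin δ ≈ 3.024, b = sin(fδ)/sin δ ≈ 2.422.
p = a·p₁ + b·p₂ ≈ (-0.724, 0.643, 0.251); φ = arcsin(p_z) ≈ 14.57°, λ = atan2(p_y, p_x) ≈ 138.38°.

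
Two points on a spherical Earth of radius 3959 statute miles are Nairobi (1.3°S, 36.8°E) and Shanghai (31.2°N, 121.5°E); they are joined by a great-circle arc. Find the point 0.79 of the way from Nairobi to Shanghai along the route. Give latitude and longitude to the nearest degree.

From cos δ = sin φ₁ sin φ₂ + cos φ₁ cos φ₂ cos Δλ, the central angle is δ ≈ 1.504 rad (86.1°).
Interpolate at f = 0.79 with slerp weights a = sin((1−f)δ)/sin δ ≈ 0.311, b = sin(fδ)/sin δ ≈ 0.930.
p = a·p₁ + b·p₂ ≈ (-0.166, 0.864, 0.475); φ = arcsin(p_z) ≈ 28.33°, λ = atan2(p_y, p_x) ≈ 100.89°.

≈ 28°N, 101°E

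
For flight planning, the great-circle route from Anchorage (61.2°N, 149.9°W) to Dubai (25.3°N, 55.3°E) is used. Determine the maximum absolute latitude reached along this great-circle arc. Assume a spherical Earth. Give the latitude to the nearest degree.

The great circle lies in the plane with unit normal n̂ = (p₁ × p₂)/|p₁ × p₂|.
Here n̂_z ≈ -0.185; the vertex latitude is φ_max = arccos|n̂_z| ≈ 79.3°.
Check via Clairaut: cos φ_max = |cos φ₁| · sin C = cos(61.2°)·sin(22.6°) ≈ 0.185, again giving ≈ 79.3°.

≈ 79°N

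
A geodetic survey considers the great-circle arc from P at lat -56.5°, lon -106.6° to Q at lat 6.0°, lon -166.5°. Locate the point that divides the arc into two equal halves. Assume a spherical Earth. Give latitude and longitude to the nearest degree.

≈ lat -28°, lon -146°

Write both endpoints as unit vectors p₁, p₂ with components (cos φ cos λ, cos φ sin λ, sin φ).
The central angle between the endpoints is δ = arccos(p₁·p₂) ≈ 1.382 rad (79.2°).
Interpolate at f = 1/2 with slerp weights a = sin((1−f)δ)/sin δ ≈ 0.649, b = sin(fδ)/sin δ ≈ 0.649.
p = a·p₁ + b·p₂ ≈ (-0.730, -0.494, -0.473); φ = arcsin(p_z) ≈ -28.24°, λ = atan2(p_y, p_x) ≈ -145.91°.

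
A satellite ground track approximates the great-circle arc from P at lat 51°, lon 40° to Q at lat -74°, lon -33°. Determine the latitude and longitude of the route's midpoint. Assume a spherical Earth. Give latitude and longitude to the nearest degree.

≈ lat -14°, lon 20°

Write both endpoints as unit vectors p₁, p₂ with components (cos φ cos λ, cos φ sin λ, sin φ).
The central angle between the endpoints is δ = arccos(p₁·p₂) ≈ 2.341 rad (134.1°).
Interpolate at f = 1/2 with slerp weights a = sin((1−f)δ)/sin δ ≈ 1.283, b = sin(fδ)/sin δ ≈ 1.283.
p = a·p₁ + b·p₂ ≈ (0.915, 0.326, -0.236); φ = arcsin(p_z) ≈ -13.67°, λ = atan2(p_y, p_x) ≈ 19.63°.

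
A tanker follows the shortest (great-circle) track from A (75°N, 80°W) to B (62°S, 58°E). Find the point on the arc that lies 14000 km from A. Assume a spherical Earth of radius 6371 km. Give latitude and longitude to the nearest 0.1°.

≈ (29.9°S, 38.0°E)

Write both endpoints as unit vectors p₁, p₂ with components (cos φ cos λ, cos φ sin λ, sin φ).
The central angle between the endpoints is δ = arccos(p₁·p₂) ≈ 2.803 rad (160.6°). The total great-circle distance is δ·R ≈ 2.803 × 6371 ≈ 17857 km, so the target fraction is f = 14000/17857 ≈ 0.784.
Interpolate at f ≈ 0.784 with slerp weights a = sin((1−f)δ)/sin δ ≈ 1.712, b = sin(fδ)/sin δ ≈ 2.437.
p = a·p₁ + b·p₂ ≈ (0.683, 0.534, -0.498); φ = arcsin(p_z) ≈ -29.87°, λ = atan2(p_y, p_x) ≈ 38.00°.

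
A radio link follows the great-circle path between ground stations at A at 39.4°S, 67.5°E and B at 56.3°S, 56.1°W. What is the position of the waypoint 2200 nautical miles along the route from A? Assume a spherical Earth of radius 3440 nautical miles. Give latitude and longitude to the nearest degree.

The haversine formula gives a central angle δ ≈ 1.276 rad (73.1°) between the endpoints. The total great-circle distance is δ·R ≈ 1.276 × 3440 ≈ 4389 nmi, so the target fraction is f = 2200/4389 ≈ 0.501.
Interpolate at f ≈ 0.501 with slerp weights a = sin((1−f)δ)/sin δ ≈ 0.621, b = sin(fδ)/sin δ ≈ 0.624.
p = a·p₁ + b·p₂ ≈ (0.377, 0.156, -0.913); φ = arcsin(p_z) ≈ -65.94°, λ = atan2(p_y, p_x) ≈ 22.50°.

≈ 66°S, 23°E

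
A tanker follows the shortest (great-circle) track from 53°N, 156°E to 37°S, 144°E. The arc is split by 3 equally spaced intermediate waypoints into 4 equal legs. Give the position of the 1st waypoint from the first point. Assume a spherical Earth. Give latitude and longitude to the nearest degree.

≈ 31°N, 152°E

Write both endpoints as unit vectors p₁, p₂ with components (cos φ cos λ, cos φ sin λ, sin φ).
The central angle between the endpoints is δ = arccos(p₁·p₂) ≈ 1.581 rad (90.6°).
Interpolate at f = 1/4 with slerp weights a = sin((1−f)δ)/sin δ ≈ 0.927, b = sin(fδ)/sin δ ≈ 0.385.
p = a·p₁ + b·p₂ ≈ (-0.758, 0.408, 0.508); φ = arcsin(p_z) ≈ 30.56°, λ = atan2(p_y, p_x) ≈ 151.74°.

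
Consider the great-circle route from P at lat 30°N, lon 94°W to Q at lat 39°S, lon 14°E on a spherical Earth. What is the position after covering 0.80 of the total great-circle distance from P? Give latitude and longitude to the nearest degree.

≈ lat 29°S, lon 13°W

From cos δ = sin φ₁ sin φ₂ + cos φ₁ cos φ₂ cos Δλ, the central angle is δ ≈ 2.121 rad (121.5°).
Interpolate at f = 0.80 with slerp weights a = sin((1−f)δ)/sin δ ≈ 0.483, b = sin(fδ)/sin δ ≈ 1.164.
p = a·p₁ + b·p₂ ≈ (0.848, -0.198, -0.491); φ = arcsin(p_z) ≈ -29.40°, λ = atan2(p_y, p_x) ≈ -13.15°.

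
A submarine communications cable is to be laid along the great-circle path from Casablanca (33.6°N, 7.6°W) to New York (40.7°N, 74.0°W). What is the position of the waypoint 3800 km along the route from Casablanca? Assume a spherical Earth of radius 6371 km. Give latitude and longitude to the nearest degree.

Convert each endpoint to a unit vector on the sphere (x = cos φ cos λ, y = cos φ sin λ, z = sin φ).
The central angle between the endpoints is δ = arccos(p₁·p₂) ≈ 0.910 rad (52.1°). The total great-circle distance is δ·R ≈ 0.910 × 6371 ≈ 5798 km, so the target fraction is f = 3800/5798 ≈ 0.655.
Interpolate at f ≈ 0.655 with slerp weights a = sin((1−f)δ)/sin δ ≈ 0.391, b = sin(fδ)/sin δ ≈ 0.711.
p = a·p₁ + b·p₂ ≈ (0.471, -0.562, 0.680); φ = arcsin(p_z) ≈ 42.86°, λ = atan2(p_y, p_x) ≈ -49.99°.

≈ 43°N, 50°W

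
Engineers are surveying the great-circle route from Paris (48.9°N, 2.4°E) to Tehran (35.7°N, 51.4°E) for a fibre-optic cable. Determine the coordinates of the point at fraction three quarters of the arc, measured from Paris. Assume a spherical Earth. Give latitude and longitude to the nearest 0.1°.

≈ 40.8°N, 41.3°E

Convert each endpoint to a unit vector on the sphere (x = cos φ cos λ, y = cos φ sin λ, z = sin φ).
The central angle between the endpoints is δ = arccos(p₁·p₂) ≈ 0.660 rad (37.8°).
Interpolate at f = 3/4 with slerp weights a = sin((1−f)δ)/sin δ ≈ 0.268, b = sin(fδ)/sin δ ≈ 0.775.
p = a·p₁ + b·p₂ ≈ (0.568, 0.499, 0.654); φ = arcsin(p_z) ≈ 40.84°, λ = atan2(p_y, p_x) ≈ 41.28°.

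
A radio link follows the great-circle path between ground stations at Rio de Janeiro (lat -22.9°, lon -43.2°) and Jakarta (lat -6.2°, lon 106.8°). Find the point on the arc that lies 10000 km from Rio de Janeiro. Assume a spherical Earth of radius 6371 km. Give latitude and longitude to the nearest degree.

From cos δ = sin φ₁ sin φ₂ + cos φ₁ cos φ₂ cos Δλ, the central angle is δ ≈ 2.420 rad (138.7°). The total great-circle distance is δ·R ≈ 2.420 × 6371 ≈ 15421 km, so the target fraction is f = 10000/15421 ≈ 0.648.
Interpolate at f ≈ 0.648 with slerp weights a = sin((1−f)δ)/sin δ ≈ 1.139, b = sin(fδ)/sin δ ≈ 1.515.
p = a·p₁ + b·p₂ ≈ (0.330, 0.723, -0.607); φ = arcsin(p_z) ≈ -37.35°, λ = atan2(p_y, p_x) ≈ 65.51°.

≈ lat -37°, lon 66°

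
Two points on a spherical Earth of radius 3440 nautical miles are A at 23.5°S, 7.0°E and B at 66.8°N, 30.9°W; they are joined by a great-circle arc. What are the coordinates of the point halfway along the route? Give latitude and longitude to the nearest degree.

Convert each endpoint to a unit vector on the sphere (x = cos φ cos λ, y = cos φ sin λ, z = sin φ).
The central angle between the endpoints is δ = arccos(p₁·p₂) ≈ 1.652 rad (94.7°).
Interpolate at f = 1/2 with slerp weights a = sin((1−f)δ)/sin δ ≈ 0.738, b = sin(fδ)/sin δ ≈ 0.738.
p = a·p₁ + b·p₂ ≈ (0.921, -0.067, 0.384); φ = arcsin(p_z) ≈ 22.58°, λ = atan2(p_y, p_x) ≈ -4.15°.

≈ 23°N, 4°W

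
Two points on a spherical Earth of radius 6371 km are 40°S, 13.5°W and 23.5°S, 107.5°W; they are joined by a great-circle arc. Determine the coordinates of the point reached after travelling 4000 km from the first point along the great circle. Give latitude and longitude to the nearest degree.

From cos δ = sin φ₁ sin φ₂ + cos φ₁ cos φ₂ cos Δλ, the central angle is δ ≈ 1.362 rad (78.0°). The total great-circle distance is δ·R ≈ 1.362 × 6371 ≈ 8677 km, so the target fraction is f = 4000/8677 ≈ 0.461.
Interpolate at f ≈ 0.461 with slerp weights a = sin((1−f)δ)/sin δ ≈ 0.685, b = sin(fδ)/sin δ ≈ 0.600.
p = a·p₁ + b·p₂ ≈ (0.345, -0.648, -0.680); φ = arcsin(p_z) ≈ -42.81°, λ = atan2(p_y, p_x) ≈ -61.99°.

≈ 43°S, 62°W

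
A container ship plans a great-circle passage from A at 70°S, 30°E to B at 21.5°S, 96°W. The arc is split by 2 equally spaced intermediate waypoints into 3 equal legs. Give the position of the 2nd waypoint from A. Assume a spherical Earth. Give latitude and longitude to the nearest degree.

Write both endpoints as unit vectors p₁, p₂ with components (cos φ cos λ, cos φ sin λ, sin φ).
The central angle between the endpoints is δ = arccos(p₁·p₂) ≈ 1.413 rad (80.9°).
Interpolate at f = 2/3 with slerp weights a = sin((1−f)δ)/sin δ ≈ 0.459, b = sin(fδ)/sin δ ≈ 0.819.
p = a·p₁ + b·p₂ ≈ (0.056, -0.679, -0.732); φ = arcsin(p_z) ≈ -47.04°, λ = atan2(p_y, p_x) ≈ -85.25°.

≈ 47°S, 85°W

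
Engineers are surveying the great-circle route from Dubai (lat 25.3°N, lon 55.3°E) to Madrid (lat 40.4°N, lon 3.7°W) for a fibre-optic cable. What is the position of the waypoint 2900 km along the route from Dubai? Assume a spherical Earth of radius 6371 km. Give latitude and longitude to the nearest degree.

≈ lat 37°N, lon 28°E

From cos δ = sin φ₁ sin φ₂ + cos φ₁ cos φ₂ cos Δλ, the central angle is δ ≈ 0.887 rad (50.8°). The total great-circle distance is δ·R ≈ 0.887 × 6371 ≈ 5652 km, so the target fraction is f = 2900/5652 ≈ 0.513.
Interpolate at f ≈ 0.513 with slerp weights a = sin((1−f)δ)/sin δ ≈ 0.540, b = sin(fδ)/sin δ ≈ 0.567.
p = a·p₁ + b·p₂ ≈ (0.709, 0.374, 0.598); φ = arcsin(p_z) ≈ 36.75°, λ = atan2(p_y, p_x) ≈ 27.79°.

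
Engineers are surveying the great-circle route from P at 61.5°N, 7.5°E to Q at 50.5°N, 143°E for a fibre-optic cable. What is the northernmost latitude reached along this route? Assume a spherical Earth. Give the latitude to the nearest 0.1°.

The great circle lies in the plane with unit normal n̂ = (p₁ × p₂)/|p₁ × p₂|.
Here n̂_z ≈ +0.240; the vertex latitude is φ_max = arccos|n̂_z| ≈ 76.1°.

≈ 76.1°N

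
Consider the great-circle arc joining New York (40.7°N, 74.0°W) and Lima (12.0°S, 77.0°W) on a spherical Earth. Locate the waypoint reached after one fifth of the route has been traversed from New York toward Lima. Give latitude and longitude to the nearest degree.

Convert each endpoint to a unit vector on the sphere (x = cos φ cos λ, y = cos φ sin λ, z = sin φ).
The central angle between the endpoints is δ = arccos(p₁·p₂) ≈ 0.921 rad (52.8°).
Interpolate at f = 1/5 with slerp weights a = sin((1−f)δ)/sin δ ≈ 0.844, b = sin(fδ)/sin δ ≈ 0.230.
p = a·p₁ + b·p₂ ≈ (0.227, -0.834, 0.502); φ = arcsin(p_z) ≈ 30.16°, λ = atan2(p_y, p_x) ≈ -74.78°.

≈ 30°N, 75°W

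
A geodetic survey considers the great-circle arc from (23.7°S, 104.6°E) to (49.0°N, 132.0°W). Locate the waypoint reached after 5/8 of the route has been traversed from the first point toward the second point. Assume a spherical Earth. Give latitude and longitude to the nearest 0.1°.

≈ (35.0°N, 163.3°E)

From cos δ = sin φ₁ sin φ₂ + cos φ₁ cos φ₂ cos Δλ, the central angle is δ ≈ 2.258 rad (129.3°).
Interpolate at f = 5/8 with slerp weights a = sin((1−f)δ)/sin δ ≈ 0.969, b = sin(fδ)/sin δ ≈ 1.277.
p = a·p₁ + b·p₂ ≈ (-0.784, 0.236, 0.574); φ = arcsin(p_z) ≈ 35.04°, λ = atan2(p_y, p_x) ≈ 163.26°.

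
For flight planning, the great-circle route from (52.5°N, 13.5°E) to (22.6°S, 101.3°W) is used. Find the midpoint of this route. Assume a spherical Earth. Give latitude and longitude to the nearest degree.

≈ (25°N, 62°W)

The haversine formula gives a central angle δ ≈ 2.142 rad (122.7°) between the endpoints.
Interpolate at f = 1/2 with slerp weights a = sin((1−f)δ)/sin δ ≈ 1.043, b = sin(fδ)/sin δ ≈ 1.043.
p = a·p₁ + b·p₂ ≈ (0.429, -0.796, 0.427); φ = arcsin(p_z) ≈ 25.26°, λ = atan2(p_y, p_x) ≈ -61.69°.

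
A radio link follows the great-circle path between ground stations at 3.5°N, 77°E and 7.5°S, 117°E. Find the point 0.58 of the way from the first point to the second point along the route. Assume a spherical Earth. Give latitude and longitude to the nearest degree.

Write both endpoints as unit vectors p₁, p₂ with components (cos φ cos λ, cos φ sin λ, sin φ).
The central angle between the endpoints is δ = arccos(p₁·p₂) ≈ 0.723 rad (41.4°).
Interpolate at f = 0.58 with slerp weights a = sin((1−f)δ)/sin δ ≈ 0.452, b = sin(fδ)/sin δ ≈ 0.615.
p = a·p₁ + b·p₂ ≈ (-0.176, 0.983, -0.053); φ = arcsin(p_z) ≈ -3.02°, λ = atan2(p_y, p_x) ≈ 100.12°.

≈ 3°S, 100°E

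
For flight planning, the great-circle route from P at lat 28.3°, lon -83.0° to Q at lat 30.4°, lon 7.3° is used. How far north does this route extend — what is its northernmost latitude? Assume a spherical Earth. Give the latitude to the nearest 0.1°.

≈ 38.6°

The great circle lies in the plane with unit normal n̂ = (p₁ × p₂)/|p₁ × p₂|.
Here n̂_z ≈ +0.781; the vertex latitude is φ_max = arccos|n̂_z| ≈ 38.6°.
Check via Clairaut: cos φ_max = |cos φ₁| · sin C = cos(28.3°)·sin(62.6°) ≈ 0.781, again giving ≈ 38.6°.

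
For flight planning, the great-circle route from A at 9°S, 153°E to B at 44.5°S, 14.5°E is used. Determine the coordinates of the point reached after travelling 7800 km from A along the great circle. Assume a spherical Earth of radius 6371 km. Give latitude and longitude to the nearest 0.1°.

Write both endpoints as unit vectors p₁, p₂ with components (cos φ cos λ, cos φ sin λ, sin φ).
The central angle between the endpoints is δ = arccos(p₁·p₂) ≈ 2.002 rad (114.7°). The total great-circle distance is δ·R ≈ 2.002 × 6371 ≈ 12755 km, so the target fraction is f = 7800/12755 ≈ 0.612.
Interpolate at f ≈ 0.612 with slerp weights a = sin((1−f)δ)/sin δ ≈ 0.772, b = sin(fδ)/sin δ ≈ 1.035.
p = a·p₁ + b·p₂ ≈ (0.035, 0.531, -0.847); φ = arcsin(p_z) ≈ -57.83°, λ = atan2(p_y, p_x) ≈ 86.20°.

≈ 57.8°S, 86.2°E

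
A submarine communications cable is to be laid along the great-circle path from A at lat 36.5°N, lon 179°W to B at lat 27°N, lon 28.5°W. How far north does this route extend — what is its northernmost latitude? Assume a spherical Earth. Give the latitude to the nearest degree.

≈ 68°N

The great circle lies in the plane with unit normal n̂ = (p₁ × p₂)/|p₁ × p₂|.
Here n̂_z ≈ +0.377; the vertex latitude is φ_max = arccos|n̂_z| ≈ 67.9°.
Check via Clairaut: cos φ_max = |cos φ₁| · sin C = cos(36.5°)·sin(28.0°) ≈ 0.377, again giving ≈ 67.9°.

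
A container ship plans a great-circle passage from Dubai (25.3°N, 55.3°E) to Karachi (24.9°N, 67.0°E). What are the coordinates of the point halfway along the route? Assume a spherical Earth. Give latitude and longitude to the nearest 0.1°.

Convert each endpoint to a unit vector on the sphere (x = cos φ cos λ, y = cos φ sin λ, z = sin φ).
The central angle between the endpoints is δ = arccos(p₁·p₂) ≈ 0.185 rad (10.6°).
Interpolate at f = 1/2 with slerp weights a = sin((1−f)δ)/sin δ ≈ 0.502, b = sin(fδ)/sin δ ≈ 0.502.
p = a·p₁ + b·p₂ ≈ (0.436, 0.793, 0.426); φ = arcsin(p_z) ≈ 25.22°, λ = atan2(p_y, p_x) ≈ 61.16°.

≈ 25.2°N, 61.2°E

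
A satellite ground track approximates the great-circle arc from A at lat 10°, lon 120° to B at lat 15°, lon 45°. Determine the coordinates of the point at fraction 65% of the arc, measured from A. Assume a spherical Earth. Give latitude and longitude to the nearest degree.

≈ lat 16°, lon 72°

Write both endpoints as unit vectors p₁, p₂ with components (cos φ cos λ, cos φ sin λ, sin φ).
The central angle between the endpoints is δ = arccos(p₁·p₂) ≈ 1.275 rad (73.1°).
Interpolate at f = 0.65 with slerp weights a = sin((1−f)δ)/sin δ ≈ 0.451, b = sin(fδ)/sin δ ≈ 0.771.
p = a·p₁ + b·p₂ ≈ (0.304, 0.911, 0.278); φ = arcsin(p_z) ≈ 16.13°, λ = atan2(p_y, p_x) ≈ 71.54°.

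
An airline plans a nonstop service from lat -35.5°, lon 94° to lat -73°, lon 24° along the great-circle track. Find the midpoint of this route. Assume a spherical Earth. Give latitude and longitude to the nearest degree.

Convert each endpoint to a unit vector on the sphere (x = cos φ cos λ, y = cos φ sin λ, z = sin φ).
The central angle between the endpoints is δ = arccos(p₁·p₂) ≈ 0.881 rad (50.5°).
Interpolate at f = 1/2 with slerp weights a = sin((1−f)δ)/sin δ ≈ 0.553, b = sin(fδ)/sin δ ≈ 0.553.
p = a·p₁ + b·p₂ ≈ (0.116, 0.515, -0.850); φ = arcsin(p_z) ≈ -58.16°, λ = atan2(p_y, p_x) ≈ 77.27°.

≈ lat -58°, lon 77°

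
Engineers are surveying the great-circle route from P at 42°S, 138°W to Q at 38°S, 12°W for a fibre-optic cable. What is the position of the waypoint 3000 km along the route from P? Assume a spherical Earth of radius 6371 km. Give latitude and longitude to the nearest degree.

Write both endpoints as unit vectors p₁, p₂ with components (cos φ cos λ, cos φ sin λ, sin φ).
The central angle between the endpoints is δ = arccos(p₁·p₂) ≈ 1.503 rad (86.1°). The total great-circle distance is δ·R ≈ 1.503 × 6371 ≈ 9576 km, so the target fraction is f = 3000/9576 ≈ 0.313.
Interpolate at f ≈ 0.313 with slerp weights a = sin((1−f)δ)/sin δ ≈ 0.860, b = sin(fδ)/sin δ ≈ 0.455.
p = a·p₁ + b·p₂ ≈ (-0.125, -0.502, -0.856); φ = arcsin(p_z) ≈ -58.83°, λ = atan2(p_y, p_x) ≈ -103.94°.

≈ 59°S, 104°W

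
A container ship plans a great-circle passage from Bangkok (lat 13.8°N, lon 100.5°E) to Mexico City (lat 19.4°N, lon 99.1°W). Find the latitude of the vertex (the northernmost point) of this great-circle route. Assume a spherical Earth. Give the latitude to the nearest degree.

≈ 60°N

The great circle lies in the plane with unit normal n̂ = (p₁ × p₂)/|p₁ × p₂|.
Here n̂_z ≈ +0.495; the vertex latitude is φ_max = arccos|n̂_z| ≈ 60.4°.
Check via Clairaut: cos φ_max = |cos φ₁| · sin C = cos(13.8°)·sin(30.6°) ≈ 0.495, again giving ≈ 60.4°.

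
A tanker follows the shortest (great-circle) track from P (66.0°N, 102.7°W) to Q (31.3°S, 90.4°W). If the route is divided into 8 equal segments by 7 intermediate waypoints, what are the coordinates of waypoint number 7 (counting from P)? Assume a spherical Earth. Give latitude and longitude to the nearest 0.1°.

≈ (19.1°S, 91.5°W)

Convert each endpoint to a unit vector on the sphere (x = cos φ cos λ, y = cos φ sin λ, z = sin φ).
The central angle between the endpoints is δ = arccos(p₁·p₂) ≈ 1.706 rad (97.8°).
Interpolate at f = 7/8 with slerp weights a = sin((1−f)δ)/sin δ ≈ 0.214, b = sin(fδ)/sin δ ≈ 1.006.
p = a·p₁ + b·p₂ ≈ (-0.025, -0.944, -0.328); φ = arcsin(p_z) ≈ -19.12°, λ = atan2(p_y, p_x) ≈ -91.52°.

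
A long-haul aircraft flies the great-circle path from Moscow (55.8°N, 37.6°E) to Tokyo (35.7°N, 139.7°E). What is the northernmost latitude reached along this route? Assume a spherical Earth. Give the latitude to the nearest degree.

≈ 61°N

The great circle lies in the plane with unit normal n̂ = (p₁ × p₂)/|p₁ × p₂|.
Here n̂_z ≈ +0.484; the vertex latitude is φ_max = arccos|n̂_z| ≈ 61.1°.
Check via Clairaut: cos φ_max = |cos φ₁| · sin C = cos(55.8°)·sin(59.4°) ≈ 0.484, again giving ≈ 61.1°.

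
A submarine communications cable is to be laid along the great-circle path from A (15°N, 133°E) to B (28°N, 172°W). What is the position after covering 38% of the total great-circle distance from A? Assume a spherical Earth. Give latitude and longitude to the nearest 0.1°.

≈ (22.2°N, 152.6°E)

Convert each endpoint to a unit vector on the sphere (x = cos φ cos λ, y = cos φ sin λ, z = sin φ).
The central angle between the endpoints is δ = arccos(p₁·p₂) ≈ 0.914 rad (52.4°).
Interpolate at f = 0.38 with slerp weights a = sin((1−f)δ)/sin δ ≈ 0.678, b = sin(fδ)/sin δ ≈ 0.430.
p = a·p₁ + b·p₂ ≈ (-0.822, 0.426, 0.377); φ = arcsin(p_z) ≈ 22.16°, λ = atan2(p_y, p_x) ≈ 152.61°.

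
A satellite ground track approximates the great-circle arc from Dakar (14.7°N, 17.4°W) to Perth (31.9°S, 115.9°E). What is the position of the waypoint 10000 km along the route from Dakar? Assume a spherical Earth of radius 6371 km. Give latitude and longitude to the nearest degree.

Write both endpoints as unit vectors p₁, p₂ with components (cos φ cos λ, cos φ sin λ, sin φ).
The central angle between the endpoints is δ = arccos(p₁·p₂) ≈ 2.342 rad (134.2°). The total great-circle distance is δ·R ≈ 2.342 × 6371 ≈ 14923 km, so the target fraction is f = 10000/14923 ≈ 0.670.
Interpolate at f ≈ 0.670 with slerp weights a = sin((1−f)δ)/sin δ ≈ 0.974, b = sin(fδ)/sin δ ≈ 1.395.
p = a·p₁ + b·p₂ ≈ (0.382, 0.784, -0.490); φ = arcsin(p_z) ≈ -29.35°, λ = atan2(p_y, p_x) ≈ 64.04°.

≈ (29°S, 64°E)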